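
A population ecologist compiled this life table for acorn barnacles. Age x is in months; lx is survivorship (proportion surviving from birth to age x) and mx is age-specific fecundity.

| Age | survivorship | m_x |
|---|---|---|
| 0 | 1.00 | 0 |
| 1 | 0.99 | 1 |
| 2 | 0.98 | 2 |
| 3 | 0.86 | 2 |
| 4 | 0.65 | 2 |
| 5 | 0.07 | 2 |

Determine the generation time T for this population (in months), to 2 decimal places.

lx·mx: 0, 0.99, 1.96, 1.72, 1.3, 0.14 → R0 = 6.11
x·lx·mx: 0, 0.99, 3.92, 5.16, 5.2, 0.7 → Σ = 15.97
T = 15.97 / 6.11 = 2.613748… → 2.61

2.61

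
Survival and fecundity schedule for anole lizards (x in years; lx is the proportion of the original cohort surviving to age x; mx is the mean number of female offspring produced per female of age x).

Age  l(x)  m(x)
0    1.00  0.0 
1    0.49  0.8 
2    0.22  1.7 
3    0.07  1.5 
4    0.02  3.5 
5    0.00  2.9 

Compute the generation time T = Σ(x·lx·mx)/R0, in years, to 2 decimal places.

lx·mx: 0, 0.392, 0.374, 0.105, 0.07, 0 → R0 = 0.941
x·lx·mx: 0, 0.392, 0.748, 0.315, 0.28, 0 → Σ = 1.735
T = 1.735 / 0.941 = 1.843783… → 1.84

1.84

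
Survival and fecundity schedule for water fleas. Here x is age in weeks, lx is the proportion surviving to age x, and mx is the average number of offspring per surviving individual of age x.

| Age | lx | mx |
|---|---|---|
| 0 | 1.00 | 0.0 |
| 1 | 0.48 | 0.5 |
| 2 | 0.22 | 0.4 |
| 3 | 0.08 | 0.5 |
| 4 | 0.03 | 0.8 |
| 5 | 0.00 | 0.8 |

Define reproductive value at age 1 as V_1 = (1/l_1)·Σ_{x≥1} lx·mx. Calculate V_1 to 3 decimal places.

lx·mx for x ≥ 1: 0.24, 0.088, 0.04, 0.024, 0 → sum = 0.392
V_1 = 0.392 / l_1 = 0.392 / 0.48 = 0.816667… → 0.817

0.817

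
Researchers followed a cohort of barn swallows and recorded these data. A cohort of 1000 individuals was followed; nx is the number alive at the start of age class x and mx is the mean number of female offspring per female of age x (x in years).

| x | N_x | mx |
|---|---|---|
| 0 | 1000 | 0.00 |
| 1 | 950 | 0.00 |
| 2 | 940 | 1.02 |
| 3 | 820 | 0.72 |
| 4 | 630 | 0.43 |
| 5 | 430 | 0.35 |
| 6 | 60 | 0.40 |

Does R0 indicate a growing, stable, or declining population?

lx = nx/n0 = nx/1000: 1, 0.95, 0.94, 0.82, 0.63, 0.43, 0.06
R0 = Σ lx·mx = 0 + 0 + 0.9588 + 0.5904 + 0.2709 + 0.1505 + 0.024 = 1.9946
R0 > 1, so the population is growing.

growing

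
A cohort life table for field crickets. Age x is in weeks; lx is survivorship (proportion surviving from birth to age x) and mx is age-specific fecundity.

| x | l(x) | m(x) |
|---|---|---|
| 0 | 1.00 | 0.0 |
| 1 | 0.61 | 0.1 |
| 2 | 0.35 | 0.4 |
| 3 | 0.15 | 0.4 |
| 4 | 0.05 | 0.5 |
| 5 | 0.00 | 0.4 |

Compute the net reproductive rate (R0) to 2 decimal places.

lx·mx by age: 0, 0.061, 0.14, 0.06, 0.025, 0
R0 = Σ lx·mx = 0.286 → 0.29

0.29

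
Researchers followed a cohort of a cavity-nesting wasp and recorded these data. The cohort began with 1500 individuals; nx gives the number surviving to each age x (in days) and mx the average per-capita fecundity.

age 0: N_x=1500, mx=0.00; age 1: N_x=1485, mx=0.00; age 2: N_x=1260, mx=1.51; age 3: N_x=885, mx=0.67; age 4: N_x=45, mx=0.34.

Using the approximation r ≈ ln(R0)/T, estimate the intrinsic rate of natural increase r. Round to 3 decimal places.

lx = nx/n0 = nx/1500: 1, 0.99, 0.84, 0.59, 0.03
R0 = Σ lx·mx = 0 + 0 + 1.2684 + 0.3953 + 0.0102 = 1.6739
Σ x·lx·mx = 3.7635; T = 3.7635/1.6739 = 2.24834…
r ≈ ln(R0)/T = ln(1.6739)/2.24834… = 0.22913… → 0.229

0.229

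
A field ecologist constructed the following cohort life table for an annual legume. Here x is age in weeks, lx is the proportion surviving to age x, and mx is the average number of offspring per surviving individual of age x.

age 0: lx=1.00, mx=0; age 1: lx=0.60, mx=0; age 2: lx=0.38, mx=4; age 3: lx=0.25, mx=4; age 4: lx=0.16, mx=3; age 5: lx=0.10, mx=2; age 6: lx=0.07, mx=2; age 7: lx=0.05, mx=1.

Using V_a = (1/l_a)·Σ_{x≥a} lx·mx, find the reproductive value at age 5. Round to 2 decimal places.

lx·mx for x ≥ 5: 0.2, 0.14, 0.05 → sum = 0.39
V_5 = 0.39 / l_5 = 0.39 / 0.1 = 3.9 → 3.90

3.90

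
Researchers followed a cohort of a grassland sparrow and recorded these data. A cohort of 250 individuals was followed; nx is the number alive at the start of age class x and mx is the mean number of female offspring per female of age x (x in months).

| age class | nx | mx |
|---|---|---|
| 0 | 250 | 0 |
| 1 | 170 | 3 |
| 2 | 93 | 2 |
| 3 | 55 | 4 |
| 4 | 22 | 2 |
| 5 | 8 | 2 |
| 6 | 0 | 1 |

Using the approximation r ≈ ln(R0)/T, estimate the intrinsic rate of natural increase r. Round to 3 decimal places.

lx = nx/n0 = nx/250: 1, 0.68, 0.372, 0.22, 0.088, 0.032, 0
R0 = Σ lx·mx = 0 + 2.04 + 0.744 + 0.88 + 0.176 + 0.064 + 0 = 3.904
Σ x·lx·mx = 7.192; T = 7.192/3.904 = 1.84221…
r ≈ ln(R0)/T = ln(3.904)/1.84221… = 0.73933… → 0.739

0.739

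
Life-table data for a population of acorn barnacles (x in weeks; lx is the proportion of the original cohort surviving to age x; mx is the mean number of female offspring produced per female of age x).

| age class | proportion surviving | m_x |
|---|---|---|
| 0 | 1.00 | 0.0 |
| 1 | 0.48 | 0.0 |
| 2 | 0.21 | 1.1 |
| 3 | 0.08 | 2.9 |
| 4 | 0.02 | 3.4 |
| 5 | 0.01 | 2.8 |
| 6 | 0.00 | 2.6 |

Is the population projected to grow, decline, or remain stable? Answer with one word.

R0 = Σ lx·mx = 0 + 0 + 0.231 + 0.232 + 0.068 + 0.028 + 0 = 0.559
R0 < 1, so the population is declining.

declining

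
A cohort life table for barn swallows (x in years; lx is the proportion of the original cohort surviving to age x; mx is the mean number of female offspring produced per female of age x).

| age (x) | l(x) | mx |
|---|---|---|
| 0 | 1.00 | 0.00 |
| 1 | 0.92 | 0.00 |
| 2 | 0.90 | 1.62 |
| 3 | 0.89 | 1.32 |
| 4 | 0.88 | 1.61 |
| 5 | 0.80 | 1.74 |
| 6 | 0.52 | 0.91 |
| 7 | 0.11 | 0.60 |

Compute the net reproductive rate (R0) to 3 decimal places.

5.981

lx·mx by age: 0, 0, 1.458, 1.1748, 1.4168, 1.392, 0.4732, 0.066
R0 = Σ lx·mx = 5.9808 → 5.981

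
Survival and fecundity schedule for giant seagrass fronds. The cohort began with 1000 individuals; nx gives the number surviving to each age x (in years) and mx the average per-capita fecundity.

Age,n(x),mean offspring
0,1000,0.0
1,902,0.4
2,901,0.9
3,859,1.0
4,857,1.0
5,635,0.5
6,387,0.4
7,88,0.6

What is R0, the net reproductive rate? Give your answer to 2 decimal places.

3.41

lx = nx/n0 = nx/1000: 1, 0.902, 0.901, 0.859, 0.857, 0.635, 0.387, 0.088
lx·mx by age: 0, 0.3608, 0.8109, 0.859, 0.857, 0.3175, 0.1548, 0.0528
R0 = Σ lx·mx = 3.4128 → 3.41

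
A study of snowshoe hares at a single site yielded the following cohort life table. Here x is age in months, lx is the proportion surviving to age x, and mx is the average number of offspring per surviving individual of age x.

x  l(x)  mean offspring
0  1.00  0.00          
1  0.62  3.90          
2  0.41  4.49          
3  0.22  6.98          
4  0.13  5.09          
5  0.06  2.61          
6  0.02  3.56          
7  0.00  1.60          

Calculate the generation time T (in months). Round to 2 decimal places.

2.18

lx·mx: 0, 2.418, 1.8409, 1.5356, 0.6617, 0.1566, 0.0712, 0 → R0 = 6.684
x·lx·mx: 0, 2.418, 3.6818, 4.6068, 2.6468, 0.783, 0.4272, 0 → Σ = 14.5636
T = 14.5636 / 6.684 = 2.178875… → 2.18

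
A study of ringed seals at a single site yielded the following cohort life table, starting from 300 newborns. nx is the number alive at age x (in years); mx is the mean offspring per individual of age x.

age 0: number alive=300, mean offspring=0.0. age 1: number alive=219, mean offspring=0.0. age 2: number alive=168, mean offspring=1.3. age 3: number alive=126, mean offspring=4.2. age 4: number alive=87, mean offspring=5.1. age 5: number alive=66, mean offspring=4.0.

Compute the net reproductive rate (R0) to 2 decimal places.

lx = nx/n0 = nx/300: 1, 0.73, 0.56, 0.42, 0.29, 0.22
lx·mx by age: 0, 0, 0.728, 1.764, 1.479, 0.88
R0 = Σ lx·mx = 4.851 → 4.85

4.85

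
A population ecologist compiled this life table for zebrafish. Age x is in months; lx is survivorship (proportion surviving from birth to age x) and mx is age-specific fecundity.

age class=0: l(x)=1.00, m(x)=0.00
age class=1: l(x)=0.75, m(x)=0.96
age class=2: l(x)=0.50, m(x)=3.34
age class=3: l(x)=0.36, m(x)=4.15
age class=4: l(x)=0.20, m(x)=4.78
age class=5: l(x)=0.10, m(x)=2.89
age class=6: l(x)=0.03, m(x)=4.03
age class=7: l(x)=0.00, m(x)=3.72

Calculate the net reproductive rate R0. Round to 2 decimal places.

5.25

lx·mx by age: 0, 0.72, 1.67, 1.494, 0.956, 0.289, 0.1209, 0
R0 = Σ lx·mx = 5.2499 → 5.25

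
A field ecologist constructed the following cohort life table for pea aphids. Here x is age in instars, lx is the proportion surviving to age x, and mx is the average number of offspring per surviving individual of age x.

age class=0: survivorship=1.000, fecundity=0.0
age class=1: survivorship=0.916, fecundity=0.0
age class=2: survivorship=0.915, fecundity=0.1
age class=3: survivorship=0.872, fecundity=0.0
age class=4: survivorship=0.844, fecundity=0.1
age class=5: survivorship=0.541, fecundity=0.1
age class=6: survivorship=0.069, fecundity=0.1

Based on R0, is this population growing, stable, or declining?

R0 = Σ lx·mx = 0 + 0 + 0.0915 + 0 + 0.0844 + 0.0541 + 0.0069 = 0.2369
R0 < 1, so the population is declining.

declining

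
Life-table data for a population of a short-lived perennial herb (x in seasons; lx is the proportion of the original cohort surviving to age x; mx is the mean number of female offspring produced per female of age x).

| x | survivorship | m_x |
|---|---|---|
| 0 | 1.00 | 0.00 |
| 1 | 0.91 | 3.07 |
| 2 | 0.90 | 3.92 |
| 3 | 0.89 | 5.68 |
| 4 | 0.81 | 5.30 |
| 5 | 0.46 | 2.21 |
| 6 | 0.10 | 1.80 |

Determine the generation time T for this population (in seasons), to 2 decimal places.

lx·mx: 0, 2.7937, 3.528, 5.0552, 4.293, 1.0166, 0.18 → R0 = 16.8665
x·lx·mx: 0, 2.7937, 7.056, 15.1656, 17.172, 5.083, 1.08 → Σ = 48.3503
T = 48.3503 / 16.8665 = 2.866647… → 2.87

2.87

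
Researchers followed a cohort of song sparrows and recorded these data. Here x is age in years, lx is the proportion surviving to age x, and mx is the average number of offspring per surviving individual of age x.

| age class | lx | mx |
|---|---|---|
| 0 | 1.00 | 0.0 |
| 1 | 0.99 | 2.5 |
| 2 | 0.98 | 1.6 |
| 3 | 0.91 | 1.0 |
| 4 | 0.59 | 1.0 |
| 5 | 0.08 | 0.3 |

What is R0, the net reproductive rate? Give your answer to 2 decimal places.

lx·mx by age: 0, 2.475, 1.568, 0.91, 0.59, 0.024
R0 = Σ lx·mx = 5.567 → 5.57

5.57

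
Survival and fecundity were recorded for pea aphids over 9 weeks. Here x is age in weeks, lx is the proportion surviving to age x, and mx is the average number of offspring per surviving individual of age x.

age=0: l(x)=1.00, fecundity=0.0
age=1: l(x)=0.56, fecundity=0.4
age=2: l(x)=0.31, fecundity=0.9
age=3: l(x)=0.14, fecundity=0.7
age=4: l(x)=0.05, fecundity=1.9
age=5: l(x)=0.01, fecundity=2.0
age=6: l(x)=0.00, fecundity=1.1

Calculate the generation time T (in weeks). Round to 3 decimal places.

lx·mx: 0, 0.224, 0.279, 0.098, 0.095, 0.02, 0 → R0 = 0.716
x·lx·mx: 0, 0.224, 0.558, 0.294, 0.38, 0.1, 0 → Σ = 1.556
T = 1.556 / 0.716 = 2.173184… → 2.173

2.173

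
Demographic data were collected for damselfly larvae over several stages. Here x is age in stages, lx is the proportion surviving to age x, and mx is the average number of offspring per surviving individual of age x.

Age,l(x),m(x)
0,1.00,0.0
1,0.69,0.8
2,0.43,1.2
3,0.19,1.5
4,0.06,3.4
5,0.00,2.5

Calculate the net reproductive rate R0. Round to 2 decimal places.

lx·mx by age: 0, 0.552, 0.516, 0.285, 0.204, 0
R0 = Σ lx·mx = 1.557 → 1.56

1.56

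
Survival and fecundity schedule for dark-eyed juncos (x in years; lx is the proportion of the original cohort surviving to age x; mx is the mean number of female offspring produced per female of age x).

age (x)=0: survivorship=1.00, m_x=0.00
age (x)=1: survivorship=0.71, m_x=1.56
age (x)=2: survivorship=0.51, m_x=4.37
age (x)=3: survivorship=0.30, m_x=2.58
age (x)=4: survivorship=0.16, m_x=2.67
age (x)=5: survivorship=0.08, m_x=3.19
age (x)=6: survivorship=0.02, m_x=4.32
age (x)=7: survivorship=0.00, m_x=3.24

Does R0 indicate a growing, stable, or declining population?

growing

R0 = Σ lx·mx = 0 + 1.1076 + 2.2287 + 0.774 + 0.4272 + 0.2552 + 0.0864 + 0 = 4.8791
R0 > 1, so the population is growing.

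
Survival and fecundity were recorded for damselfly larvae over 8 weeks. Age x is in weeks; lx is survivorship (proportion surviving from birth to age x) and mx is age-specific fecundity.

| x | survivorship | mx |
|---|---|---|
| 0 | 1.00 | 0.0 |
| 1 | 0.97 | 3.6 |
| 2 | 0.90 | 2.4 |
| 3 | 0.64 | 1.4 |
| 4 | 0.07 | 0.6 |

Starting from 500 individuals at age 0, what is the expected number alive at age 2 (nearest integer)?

Expected survivors = N0 · l_2 = 500 × 0.90 = 450 → 450

450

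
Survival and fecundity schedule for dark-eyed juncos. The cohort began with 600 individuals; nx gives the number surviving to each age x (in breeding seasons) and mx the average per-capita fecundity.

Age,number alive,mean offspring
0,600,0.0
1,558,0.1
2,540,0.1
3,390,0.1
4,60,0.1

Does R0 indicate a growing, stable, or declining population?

declining

lx = nx/n0 = nx/600: 1, 0.93, 0.9, 0.65, 0.1
R0 = Σ lx·mx = 0 + 0.093 + 0.09 + 0.065 + 0.01 = 0.258
R0 < 1, so the population is declining.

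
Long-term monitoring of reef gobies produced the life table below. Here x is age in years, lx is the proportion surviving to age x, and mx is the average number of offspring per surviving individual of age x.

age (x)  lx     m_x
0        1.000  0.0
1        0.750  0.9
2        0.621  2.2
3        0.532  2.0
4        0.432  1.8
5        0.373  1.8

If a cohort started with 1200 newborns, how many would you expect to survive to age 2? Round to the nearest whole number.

745

Expected survivors = N0 · l_2 = 1200 × 0.621 = 745.2 → 745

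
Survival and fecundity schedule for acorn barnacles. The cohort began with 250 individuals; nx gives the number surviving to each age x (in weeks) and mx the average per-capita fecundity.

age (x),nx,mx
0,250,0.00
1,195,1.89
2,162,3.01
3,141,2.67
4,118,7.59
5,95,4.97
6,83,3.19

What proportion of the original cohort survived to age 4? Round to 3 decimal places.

l_4 = n_4/n_0 = 118/250 = 0.472 → 0.472

0.472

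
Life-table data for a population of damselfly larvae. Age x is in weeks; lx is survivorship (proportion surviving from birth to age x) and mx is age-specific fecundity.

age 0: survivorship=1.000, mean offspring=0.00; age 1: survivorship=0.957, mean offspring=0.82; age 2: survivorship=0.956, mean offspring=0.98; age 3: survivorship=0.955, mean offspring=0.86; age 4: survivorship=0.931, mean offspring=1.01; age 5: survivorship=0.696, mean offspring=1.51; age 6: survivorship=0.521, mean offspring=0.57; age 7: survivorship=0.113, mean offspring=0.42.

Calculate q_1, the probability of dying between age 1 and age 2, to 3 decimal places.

q_1 = (l_1 − l_2) / l_1 = (0.957 − 0.956) / 0.957
     = 0.001 / 0.957 = 0.001045… → 0.001

0.001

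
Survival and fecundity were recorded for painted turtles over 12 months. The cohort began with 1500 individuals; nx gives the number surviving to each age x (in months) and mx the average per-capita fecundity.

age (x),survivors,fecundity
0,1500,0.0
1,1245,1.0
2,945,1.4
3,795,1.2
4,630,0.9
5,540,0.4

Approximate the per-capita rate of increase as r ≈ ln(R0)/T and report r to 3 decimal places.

lx = nx/n0 = nx/1500: 1, 0.83, 0.63, 0.53, 0.42, 0.36
R0 = Σ lx·mx = 0 + 0.83 + 0.882 + 0.636 + 0.378 + 0.144 = 2.87
Σ x·lx·mx = 6.734; T = 6.734/2.87 = 2.34634…
r ≈ ln(R0)/T = ln(2.87)/2.34634… = 0.44934… → 0.449

0.449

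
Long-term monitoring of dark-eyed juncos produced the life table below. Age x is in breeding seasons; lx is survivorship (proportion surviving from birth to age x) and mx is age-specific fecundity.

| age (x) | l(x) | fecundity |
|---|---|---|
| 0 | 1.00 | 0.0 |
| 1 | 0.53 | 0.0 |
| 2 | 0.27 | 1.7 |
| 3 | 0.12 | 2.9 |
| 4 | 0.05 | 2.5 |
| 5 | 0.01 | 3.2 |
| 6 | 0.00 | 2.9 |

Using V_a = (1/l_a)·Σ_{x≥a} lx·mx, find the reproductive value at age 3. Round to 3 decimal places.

lx·mx for x ≥ 3: 0.348, 0.125, 0.032, 0 → sum = 0.505
V_3 = 0.505 / l_3 = 0.505 / 0.12 = 4.208333… → 4.208

4.208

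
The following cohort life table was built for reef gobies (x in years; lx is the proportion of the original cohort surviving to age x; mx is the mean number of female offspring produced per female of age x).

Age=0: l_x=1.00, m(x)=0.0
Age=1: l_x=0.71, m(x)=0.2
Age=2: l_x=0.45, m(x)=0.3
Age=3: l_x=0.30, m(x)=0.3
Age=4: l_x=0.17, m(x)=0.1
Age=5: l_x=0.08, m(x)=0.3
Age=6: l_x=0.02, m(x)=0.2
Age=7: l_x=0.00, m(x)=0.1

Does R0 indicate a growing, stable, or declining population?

R0 = Σ lx·mx = 0 + 0.142 + 0.135 + 0.09 + 0.017 + 0.024 + 0.004 + 0 = 0.412
R0 < 1, so the population is declining.

declining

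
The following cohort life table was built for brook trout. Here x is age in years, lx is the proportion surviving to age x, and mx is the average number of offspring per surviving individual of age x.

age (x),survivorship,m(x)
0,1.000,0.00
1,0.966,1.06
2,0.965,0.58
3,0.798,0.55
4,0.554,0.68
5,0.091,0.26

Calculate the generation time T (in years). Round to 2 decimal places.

lx·mx: 0, 1.02396, 0.5597, 0.4389, 0.37672, 0.02366 → R0 = 2.42294
x·lx·mx: 0, 1.02396, 1.1194, 1.3167, 1.50688, 0.1183 → Σ = 5.08524
T = 5.08524 / 2.42294 = 2.098789… → 2.10

2.10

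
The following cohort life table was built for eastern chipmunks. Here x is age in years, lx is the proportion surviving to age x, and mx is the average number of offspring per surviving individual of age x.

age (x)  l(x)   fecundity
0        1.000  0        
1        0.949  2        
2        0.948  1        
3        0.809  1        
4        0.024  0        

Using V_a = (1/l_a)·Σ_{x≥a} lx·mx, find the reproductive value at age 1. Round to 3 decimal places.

3.851

lx·mx for x ≥ 1: 1.898, 0.948, 0.809, 0 → sum = 3.655
V_1 = 3.655 / l_1 = 3.655 / 0.949 = 3.851423… → 3.851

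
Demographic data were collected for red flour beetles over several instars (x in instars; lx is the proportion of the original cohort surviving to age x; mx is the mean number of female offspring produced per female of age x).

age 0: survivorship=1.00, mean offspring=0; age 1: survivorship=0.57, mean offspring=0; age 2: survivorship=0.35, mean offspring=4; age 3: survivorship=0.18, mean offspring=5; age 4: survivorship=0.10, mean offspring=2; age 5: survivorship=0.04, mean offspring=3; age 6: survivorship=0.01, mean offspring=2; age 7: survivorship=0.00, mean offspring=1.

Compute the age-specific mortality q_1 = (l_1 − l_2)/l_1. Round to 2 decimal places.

q_1 = (l_1 − l_2) / l_1 = (0.57 − 0.35) / 0.57
     = 0.22 / 0.57 = 0.385965… → 0.39

0.39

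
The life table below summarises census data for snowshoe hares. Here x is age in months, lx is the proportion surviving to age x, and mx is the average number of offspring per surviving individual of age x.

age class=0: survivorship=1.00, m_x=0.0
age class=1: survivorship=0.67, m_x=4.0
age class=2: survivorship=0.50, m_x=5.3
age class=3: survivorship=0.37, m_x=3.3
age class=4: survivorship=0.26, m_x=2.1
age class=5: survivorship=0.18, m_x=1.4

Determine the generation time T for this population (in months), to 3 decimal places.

lx·mx: 0, 2.68, 2.65, 1.221, 0.546, 0.252 → R0 = 7.349
x·lx·mx: 0, 2.68, 5.3, 3.663, 2.184, 1.26 → Σ = 15.087
T = 15.087 / 7.349 = 2.052932… → 2.053

2.053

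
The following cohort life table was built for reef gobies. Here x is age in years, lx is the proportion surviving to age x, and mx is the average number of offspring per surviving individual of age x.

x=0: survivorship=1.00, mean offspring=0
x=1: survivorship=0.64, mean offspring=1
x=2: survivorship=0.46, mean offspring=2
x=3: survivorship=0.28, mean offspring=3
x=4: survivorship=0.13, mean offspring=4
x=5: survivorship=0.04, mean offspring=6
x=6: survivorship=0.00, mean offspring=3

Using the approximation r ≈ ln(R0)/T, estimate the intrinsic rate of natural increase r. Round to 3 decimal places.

R0 = Σ lx·mx = 0 + 0.64 + 0.92 + 0.84 + 0.52 + 0.24 + 0 = 3.16
Σ x·lx·mx = 8.28; T = 8.28/3.16 = 2.62025…
r ≈ ln(R0)/T = ln(3.16)/2.62025… = 0.43911… → 0.439

0.439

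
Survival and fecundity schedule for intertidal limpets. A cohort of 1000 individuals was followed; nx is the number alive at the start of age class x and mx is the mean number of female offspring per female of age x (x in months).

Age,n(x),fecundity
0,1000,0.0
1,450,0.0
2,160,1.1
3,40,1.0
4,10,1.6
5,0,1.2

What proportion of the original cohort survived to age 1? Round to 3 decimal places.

0.450

l_1 = n_1/n_0 = 450/1000 = 0.45 → 0.450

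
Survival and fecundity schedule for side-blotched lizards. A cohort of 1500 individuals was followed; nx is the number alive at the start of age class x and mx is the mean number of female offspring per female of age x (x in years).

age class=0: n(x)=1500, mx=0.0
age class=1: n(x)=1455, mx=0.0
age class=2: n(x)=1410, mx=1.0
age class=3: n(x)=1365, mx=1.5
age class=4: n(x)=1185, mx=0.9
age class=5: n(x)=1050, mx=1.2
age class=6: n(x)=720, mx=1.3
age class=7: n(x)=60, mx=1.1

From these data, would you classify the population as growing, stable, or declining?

growing

lx = nx/n0 = nx/1500: 1, 0.97, 0.94, 0.91, 0.79, 0.7, 0.48, 0.04
R0 = Σ lx·mx = 0 + 0 + 0.94 + 1.365 + 0.711 + 0.84 + 0.624 + 0.044 = 4.524
R0 > 1, so the population is growing.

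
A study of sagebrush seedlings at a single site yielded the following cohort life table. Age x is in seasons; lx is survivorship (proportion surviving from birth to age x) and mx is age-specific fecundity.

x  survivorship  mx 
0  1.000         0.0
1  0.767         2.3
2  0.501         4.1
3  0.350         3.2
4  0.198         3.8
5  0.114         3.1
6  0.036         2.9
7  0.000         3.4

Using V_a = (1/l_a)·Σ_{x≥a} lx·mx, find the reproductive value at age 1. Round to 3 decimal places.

8.016

lx·mx for x ≥ 1: 1.7641, 2.0541, 1.12, 0.7524, 0.3534, 0.1044, 0 → sum = 6.1484
V_1 = 6.1484 / l_1 = 6.1484 / 0.767 = 8.016167… → 8.016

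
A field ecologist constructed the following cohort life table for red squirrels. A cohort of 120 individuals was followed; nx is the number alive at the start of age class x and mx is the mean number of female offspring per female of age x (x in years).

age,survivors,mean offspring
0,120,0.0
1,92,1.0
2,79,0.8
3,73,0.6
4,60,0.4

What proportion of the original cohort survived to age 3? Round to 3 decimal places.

l_3 = n_3/n_0 = 73/120 = 0.608333… → 0.608

0.608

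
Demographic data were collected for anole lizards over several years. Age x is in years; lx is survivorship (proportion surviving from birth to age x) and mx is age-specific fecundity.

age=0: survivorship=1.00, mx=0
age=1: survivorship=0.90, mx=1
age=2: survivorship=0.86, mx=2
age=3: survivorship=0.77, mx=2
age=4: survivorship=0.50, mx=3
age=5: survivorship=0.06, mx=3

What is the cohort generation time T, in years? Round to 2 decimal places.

lx·mx: 0, 0.9, 1.72, 1.54, 1.5, 0.18 → R0 = 5.84
x·lx·mx: 0, 0.9, 3.44, 4.62, 6, 0.9 → Σ = 15.86
T = 15.86 / 5.84 = 2.715753… → 2.72

2.72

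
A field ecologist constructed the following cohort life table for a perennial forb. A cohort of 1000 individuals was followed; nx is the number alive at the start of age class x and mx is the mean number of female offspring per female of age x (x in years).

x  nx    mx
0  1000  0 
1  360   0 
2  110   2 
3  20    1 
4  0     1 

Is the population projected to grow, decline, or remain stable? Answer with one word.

declining

lx = nx/n0 = nx/1000: 1, 0.36, 0.11, 0.02, 0
R0 = Σ lx·mx = 0 + 0 + 0.22 + 0.02 + 0 = 0.24
R0 < 1, so the population is declining.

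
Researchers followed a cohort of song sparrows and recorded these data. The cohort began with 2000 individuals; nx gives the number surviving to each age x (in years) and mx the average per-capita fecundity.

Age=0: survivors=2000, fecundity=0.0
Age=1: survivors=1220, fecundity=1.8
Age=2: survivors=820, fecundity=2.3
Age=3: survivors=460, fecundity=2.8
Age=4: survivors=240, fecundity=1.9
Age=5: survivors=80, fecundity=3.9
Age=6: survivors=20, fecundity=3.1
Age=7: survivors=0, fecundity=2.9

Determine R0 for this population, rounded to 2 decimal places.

3.10

lx = nx/n0 = nx/2000: 1, 0.61, 0.41, 0.23, 0.12, 0.04, 0.01, 0
lx·mx by age: 0, 1.098, 0.943, 0.644, 0.228, 0.156, 0.031, 0
R0 = Σ lx·mx = 3.1 → 3.10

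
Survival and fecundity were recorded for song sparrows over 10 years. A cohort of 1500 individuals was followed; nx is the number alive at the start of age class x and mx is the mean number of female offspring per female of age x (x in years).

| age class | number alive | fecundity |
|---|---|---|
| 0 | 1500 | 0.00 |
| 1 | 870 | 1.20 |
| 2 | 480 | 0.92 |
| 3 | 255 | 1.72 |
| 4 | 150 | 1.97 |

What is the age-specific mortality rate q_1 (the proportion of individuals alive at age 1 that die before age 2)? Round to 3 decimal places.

lx = nx/n0 = nx/1500: 1, 0.58, 0.32, 0.17, 0.1
q_1 = (l_1 − l_2) / l_1 = (0.58 − 0.32) / 0.58
     = 0.26 / 0.58 = 0.448276… → 0.448

0.448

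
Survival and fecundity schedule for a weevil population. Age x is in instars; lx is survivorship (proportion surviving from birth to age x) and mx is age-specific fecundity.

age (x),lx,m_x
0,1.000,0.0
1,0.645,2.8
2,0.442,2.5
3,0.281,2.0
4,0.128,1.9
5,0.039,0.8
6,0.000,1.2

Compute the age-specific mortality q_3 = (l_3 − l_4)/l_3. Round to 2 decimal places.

q_3 = (l_3 − l_4) / l_3 = (0.281 − 0.128) / 0.281
     = 0.153 / 0.281 = 0.544484… → 0.54

0.54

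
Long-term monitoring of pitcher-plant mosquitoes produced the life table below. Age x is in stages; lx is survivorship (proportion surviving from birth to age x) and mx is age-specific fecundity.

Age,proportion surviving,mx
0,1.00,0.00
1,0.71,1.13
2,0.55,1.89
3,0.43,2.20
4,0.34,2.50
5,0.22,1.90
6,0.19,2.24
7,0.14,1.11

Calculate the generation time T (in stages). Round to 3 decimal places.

lx·mx: 0, 0.8023, 1.0395, 0.946, 0.85, 0.418, 0.4256, 0.1554 → R0 = 4.6368
x·lx·mx: 0, 0.8023, 2.079, 2.838, 3.4, 2.09, 2.5536, 1.0878 → Σ = 14.8507
T = 14.8507 / 4.6368 = 3.202791… → 3.203

3.203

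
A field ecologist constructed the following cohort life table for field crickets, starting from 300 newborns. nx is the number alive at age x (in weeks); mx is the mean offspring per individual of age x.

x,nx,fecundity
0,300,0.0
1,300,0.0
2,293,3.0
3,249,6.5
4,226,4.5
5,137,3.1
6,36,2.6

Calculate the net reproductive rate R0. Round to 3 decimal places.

13.443

lx = nx/n0 = nx/300: 1, 1, 0.97667…, 0.83, 0.75333…, 0.45667…, 0.12
lx·mx by age: 0, 0, 2.93…, 5.395, 3.39…, 1.415667…, 0.312
R0 = Σ lx·mx = 13.442667… → 13.443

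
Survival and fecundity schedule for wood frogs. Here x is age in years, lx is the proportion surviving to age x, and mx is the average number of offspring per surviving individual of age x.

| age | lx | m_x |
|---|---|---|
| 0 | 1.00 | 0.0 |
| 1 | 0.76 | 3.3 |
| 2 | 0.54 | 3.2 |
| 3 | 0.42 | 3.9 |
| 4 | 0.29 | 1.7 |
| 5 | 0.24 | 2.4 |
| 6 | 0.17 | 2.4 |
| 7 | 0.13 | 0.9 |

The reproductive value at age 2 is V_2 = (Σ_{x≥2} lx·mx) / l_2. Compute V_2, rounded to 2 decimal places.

9.19

lx·mx for x ≥ 2: 1.728, 1.638, 0.493, 0.576, 0.408, 0.117 → sum = 4.96
V_2 = 4.96 / l_2 = 4.96 / 0.54 = 9.185185… → 9.19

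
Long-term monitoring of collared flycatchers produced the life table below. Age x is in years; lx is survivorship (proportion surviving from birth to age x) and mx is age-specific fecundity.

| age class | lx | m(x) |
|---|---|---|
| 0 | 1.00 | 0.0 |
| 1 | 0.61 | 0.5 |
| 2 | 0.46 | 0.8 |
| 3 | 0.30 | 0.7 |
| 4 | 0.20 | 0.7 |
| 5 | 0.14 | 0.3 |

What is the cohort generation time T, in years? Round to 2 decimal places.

lx·mx: 0, 0.305, 0.368, 0.21, 0.14, 0.042 → R0 = 1.065
x·lx·mx: 0, 0.305, 0.736, 0.63, 0.56, 0.21 → Σ = 2.441
T = 2.441 / 1.065 = 2.292019… → 2.29

2.29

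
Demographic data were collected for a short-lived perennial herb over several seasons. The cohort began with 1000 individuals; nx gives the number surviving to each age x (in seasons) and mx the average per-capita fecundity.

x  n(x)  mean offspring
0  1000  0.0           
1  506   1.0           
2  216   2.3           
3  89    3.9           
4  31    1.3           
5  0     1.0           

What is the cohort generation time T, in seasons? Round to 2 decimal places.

lx = nx/n0 = nx/1000: 1, 0.506, 0.216, 0.089, 0.031, 0
lx·mx: 0, 0.506, 0.4968, 0.3471, 0.0403, 0 → R0 = 1.3902
x·lx·mx: 0, 0.506, 0.9936, 1.0413, 0.1612, 0 → Σ = 2.7021
T = 2.7021 / 1.3902 = 1.943677… → 1.94

1.94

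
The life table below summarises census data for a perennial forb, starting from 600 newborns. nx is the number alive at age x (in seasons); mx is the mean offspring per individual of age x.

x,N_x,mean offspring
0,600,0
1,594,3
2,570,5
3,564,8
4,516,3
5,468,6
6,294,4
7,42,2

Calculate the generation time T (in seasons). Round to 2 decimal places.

3.31

lx = nx/n0 = nx/600: 1, 0.99, 0.95, 0.94, 0.86, 0.78, 0.49, 0.07
lx·mx: 0, 2.97, 4.75, 7.52, 2.58, 4.68, 1.96, 0.14 → R0 = 24.6
x·lx·mx: 0, 2.97, 9.5, 22.56, 10.32, 23.4, 11.76, 0.98 → Σ = 81.49
T = 81.49 / 24.6 = 3.312602… → 3.31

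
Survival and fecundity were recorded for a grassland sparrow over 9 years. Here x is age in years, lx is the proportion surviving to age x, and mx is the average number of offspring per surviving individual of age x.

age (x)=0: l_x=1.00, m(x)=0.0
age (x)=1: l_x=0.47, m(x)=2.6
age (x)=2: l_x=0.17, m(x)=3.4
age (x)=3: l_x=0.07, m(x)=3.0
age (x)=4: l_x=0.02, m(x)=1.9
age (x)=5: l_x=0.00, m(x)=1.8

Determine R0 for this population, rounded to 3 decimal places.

lx·mx by age: 0, 1.222, 0.578, 0.21, 0.038, 0
R0 = Σ lx·mx = 2.048 → 2.048

2.048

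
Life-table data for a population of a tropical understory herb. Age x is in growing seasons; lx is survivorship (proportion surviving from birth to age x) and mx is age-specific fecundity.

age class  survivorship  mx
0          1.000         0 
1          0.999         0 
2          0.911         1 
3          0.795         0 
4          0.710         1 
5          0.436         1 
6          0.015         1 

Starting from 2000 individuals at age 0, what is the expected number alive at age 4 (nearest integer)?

Expected survivors = N0 · l_4 = 2000 × 0.710 = 1420 → 1420

1420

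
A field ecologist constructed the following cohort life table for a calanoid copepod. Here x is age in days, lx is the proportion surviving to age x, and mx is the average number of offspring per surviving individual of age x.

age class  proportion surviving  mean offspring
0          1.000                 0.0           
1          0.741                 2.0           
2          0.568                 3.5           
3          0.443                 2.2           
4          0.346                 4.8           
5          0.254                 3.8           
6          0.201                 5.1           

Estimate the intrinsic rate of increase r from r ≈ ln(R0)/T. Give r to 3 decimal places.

0.651

R0 = Σ lx·mx = 0 + 1.482 + 1.988 + 0.9746 + 1.6608 + 0.9652 + 1.0251 = 8.0957
Σ x·lx·mx = 26.0016; T = 26.0016/8.0957 = 3.21178…
r ≈ ln(R0)/T = ln(8.0957)/3.21178… = 0.65114… → 0.651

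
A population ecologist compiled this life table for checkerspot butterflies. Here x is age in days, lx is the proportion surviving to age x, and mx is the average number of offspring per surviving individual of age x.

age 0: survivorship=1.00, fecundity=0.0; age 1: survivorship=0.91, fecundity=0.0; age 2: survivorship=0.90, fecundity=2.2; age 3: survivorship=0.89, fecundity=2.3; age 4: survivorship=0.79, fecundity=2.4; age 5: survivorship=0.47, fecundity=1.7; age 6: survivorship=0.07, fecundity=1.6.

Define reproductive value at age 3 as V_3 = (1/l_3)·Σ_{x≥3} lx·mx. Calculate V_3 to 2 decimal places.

lx·mx for x ≥ 3: 2.047, 1.896, 0.799, 0.112 → sum = 4.854
V_3 = 4.854 / l_3 = 4.854 / 0.89 = 5.453933… → 5.45

5.45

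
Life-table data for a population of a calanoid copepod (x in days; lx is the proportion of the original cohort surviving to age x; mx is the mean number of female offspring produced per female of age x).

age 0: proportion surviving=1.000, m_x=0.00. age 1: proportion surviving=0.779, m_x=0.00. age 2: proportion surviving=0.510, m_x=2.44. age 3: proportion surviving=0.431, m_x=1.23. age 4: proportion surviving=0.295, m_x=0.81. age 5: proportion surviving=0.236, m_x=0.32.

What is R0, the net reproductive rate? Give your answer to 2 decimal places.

2.09

lx·mx by age: 0, 0, 1.2444, 0.53013, 0.23895, 0.07552
R0 = Σ lx·mx = 2.089 → 2.09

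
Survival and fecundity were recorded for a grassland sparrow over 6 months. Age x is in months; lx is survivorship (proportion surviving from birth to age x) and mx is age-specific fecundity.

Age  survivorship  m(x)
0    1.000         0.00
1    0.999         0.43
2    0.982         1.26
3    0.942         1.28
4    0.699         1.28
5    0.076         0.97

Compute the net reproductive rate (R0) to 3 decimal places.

3.841

lx·mx by age: 0, 0.42957, 1.23732, 1.20576, 0.89472, 0.07372
R0 = Σ lx·mx = 3.84109 → 3.841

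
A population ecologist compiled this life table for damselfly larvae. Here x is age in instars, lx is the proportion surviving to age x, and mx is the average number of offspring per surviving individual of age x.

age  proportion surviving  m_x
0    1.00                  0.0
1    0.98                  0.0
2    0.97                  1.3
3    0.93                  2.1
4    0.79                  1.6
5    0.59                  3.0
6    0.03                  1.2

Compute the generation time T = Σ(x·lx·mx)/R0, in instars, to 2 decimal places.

lx·mx: 0, 0, 1.261, 1.953, 1.264, 1.77, 0.036 → R0 = 6.284
x·lx·mx: 0, 0, 2.522, 5.859, 5.056, 8.85, 0.216 → Σ = 22.503
T = 22.503 / 6.284 = 3.580999… → 3.58

3.58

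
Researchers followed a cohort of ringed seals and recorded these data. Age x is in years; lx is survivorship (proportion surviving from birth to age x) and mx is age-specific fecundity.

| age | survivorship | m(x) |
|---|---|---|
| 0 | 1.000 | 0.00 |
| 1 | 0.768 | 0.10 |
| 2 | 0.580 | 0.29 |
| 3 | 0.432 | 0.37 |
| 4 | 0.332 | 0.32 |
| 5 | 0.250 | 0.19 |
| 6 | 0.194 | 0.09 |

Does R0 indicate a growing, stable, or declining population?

declining

R0 = Σ lx·mx = 0 + 0.0768 + 0.1682 + 0.15984 + 0.10624 + 0.0475 + 0.01746 = 0.57604
R0 < 1, so the population is declining.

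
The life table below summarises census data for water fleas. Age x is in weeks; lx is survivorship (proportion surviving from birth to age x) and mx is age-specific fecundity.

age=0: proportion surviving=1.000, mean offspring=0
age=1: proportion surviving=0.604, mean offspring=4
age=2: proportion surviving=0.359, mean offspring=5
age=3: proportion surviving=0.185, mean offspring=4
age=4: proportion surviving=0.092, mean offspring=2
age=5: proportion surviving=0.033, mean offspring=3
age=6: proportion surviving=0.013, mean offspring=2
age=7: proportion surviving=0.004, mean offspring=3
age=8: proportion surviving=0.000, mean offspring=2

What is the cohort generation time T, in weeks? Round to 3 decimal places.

1.839

lx·mx: 0, 2.416, 1.795, 0.74, 0.184, 0.099, 0.026, 0.012, 0 → R0 = 5.272
x·lx·mx: 0, 2.416, 3.59, 2.22, 0.736, 0.495, 0.156, 0.084, 0 → Σ = 9.697
T = 9.697 / 5.272 = 1.83934… → 1.839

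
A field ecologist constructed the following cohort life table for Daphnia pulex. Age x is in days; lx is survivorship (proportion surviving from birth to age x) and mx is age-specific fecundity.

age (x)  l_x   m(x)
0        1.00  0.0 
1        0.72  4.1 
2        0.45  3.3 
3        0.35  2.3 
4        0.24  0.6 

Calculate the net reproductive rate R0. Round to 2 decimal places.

5.39

lx·mx by age: 0, 2.952, 1.485, 0.805, 0.144
R0 = Σ lx·mx = 5.386 → 5.39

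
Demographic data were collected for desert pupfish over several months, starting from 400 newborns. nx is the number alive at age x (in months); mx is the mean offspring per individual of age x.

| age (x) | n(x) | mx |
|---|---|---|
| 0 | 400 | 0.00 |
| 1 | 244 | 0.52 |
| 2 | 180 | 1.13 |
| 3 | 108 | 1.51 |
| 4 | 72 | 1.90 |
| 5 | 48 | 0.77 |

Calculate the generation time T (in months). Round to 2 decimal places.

2.63

lx = nx/n0 = nx/400: 1, 0.61, 0.45, 0.27, 0.18, 0.12
lx·mx: 0, 0.3172, 0.5085, 0.4077, 0.342, 0.0924 → R0 = 1.6678
x·lx·mx: 0, 0.3172, 1.017, 1.2231, 1.368, 0.462 → Σ = 4.3873
T = 4.3873 / 1.6678 = 2.630591… → 2.63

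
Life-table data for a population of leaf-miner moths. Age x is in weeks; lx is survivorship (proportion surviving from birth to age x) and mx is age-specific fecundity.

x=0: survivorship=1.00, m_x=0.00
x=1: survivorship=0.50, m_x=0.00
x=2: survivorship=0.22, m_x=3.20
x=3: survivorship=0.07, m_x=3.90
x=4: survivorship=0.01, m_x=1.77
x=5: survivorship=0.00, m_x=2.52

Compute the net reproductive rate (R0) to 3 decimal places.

0.995

lx·mx by age: 0, 0, 0.704, 0.273, 0.0177, 0
R0 = Σ lx·mx = 0.9947 → 0.995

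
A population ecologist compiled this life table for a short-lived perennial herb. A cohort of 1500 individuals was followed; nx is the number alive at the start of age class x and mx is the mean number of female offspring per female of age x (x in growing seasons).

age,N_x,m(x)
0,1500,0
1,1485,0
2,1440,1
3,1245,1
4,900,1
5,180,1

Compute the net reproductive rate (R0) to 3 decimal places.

lx = nx/n0 = nx/1500: 1, 0.99, 0.96, 0.83, 0.6, 0.12
lx·mx by age: 0, 0, 0.96, 0.83, 0.6, 0.12
R0 = Σ lx·mx = 2.51 → 2.510

2.510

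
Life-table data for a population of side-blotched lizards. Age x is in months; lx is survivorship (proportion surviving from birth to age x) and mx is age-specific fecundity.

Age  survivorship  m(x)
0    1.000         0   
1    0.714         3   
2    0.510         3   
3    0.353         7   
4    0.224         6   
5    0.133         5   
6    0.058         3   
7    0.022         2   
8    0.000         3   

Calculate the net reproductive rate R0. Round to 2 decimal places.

8.37

lx·mx by age: 0, 2.142, 1.53, 2.471, 1.344, 0.665, 0.174, 0.044, 0
R0 = Σ lx·mx = 8.37 → 8.37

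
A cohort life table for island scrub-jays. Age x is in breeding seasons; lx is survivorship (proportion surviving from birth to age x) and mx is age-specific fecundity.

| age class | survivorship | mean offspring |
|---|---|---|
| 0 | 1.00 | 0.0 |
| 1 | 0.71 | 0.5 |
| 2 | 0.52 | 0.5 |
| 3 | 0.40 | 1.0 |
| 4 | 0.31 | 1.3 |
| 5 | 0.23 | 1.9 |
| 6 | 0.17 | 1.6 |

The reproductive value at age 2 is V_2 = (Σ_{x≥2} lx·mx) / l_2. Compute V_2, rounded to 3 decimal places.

3.408

lx·mx for x ≥ 2: 0.26, 0.4, 0.403, 0.437, 0.272 → sum = 1.772
V_2 = 1.772 / l_2 = 1.772 / 0.52 = 3.407692… → 3.408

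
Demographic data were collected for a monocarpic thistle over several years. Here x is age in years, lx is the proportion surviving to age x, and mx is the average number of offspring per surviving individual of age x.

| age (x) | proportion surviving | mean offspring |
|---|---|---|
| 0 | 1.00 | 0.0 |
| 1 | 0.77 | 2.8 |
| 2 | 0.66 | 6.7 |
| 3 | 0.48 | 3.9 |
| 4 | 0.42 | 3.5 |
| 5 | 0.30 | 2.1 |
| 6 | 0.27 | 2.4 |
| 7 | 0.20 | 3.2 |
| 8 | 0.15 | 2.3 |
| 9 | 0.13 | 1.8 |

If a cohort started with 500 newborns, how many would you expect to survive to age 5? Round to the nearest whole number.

Expected survivors = N0 · l_5 = 500 × 0.30 = 150 → 150

150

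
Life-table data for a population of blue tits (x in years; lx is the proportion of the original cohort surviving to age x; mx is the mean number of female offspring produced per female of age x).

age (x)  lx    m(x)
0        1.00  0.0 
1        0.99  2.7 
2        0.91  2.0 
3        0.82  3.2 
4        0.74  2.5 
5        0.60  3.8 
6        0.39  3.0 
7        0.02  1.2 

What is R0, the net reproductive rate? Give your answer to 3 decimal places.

lx·mx by age: 0, 2.673, 1.82, 2.624, 1.85, 2.28, 1.17, 0.024
R0 = Σ lx·mx = 12.441 → 12.441

12.441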